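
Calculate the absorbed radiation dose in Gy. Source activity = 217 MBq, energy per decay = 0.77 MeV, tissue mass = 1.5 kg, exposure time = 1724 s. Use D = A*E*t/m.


A = 217 MBq = 2.1700e+08 Bq
E = 0.77 MeV = 1.23354e-13 J
D = A*E*t/m = 2.1700e+08*1.23354e-13*1724/1.5
D = 0.03077 Gy


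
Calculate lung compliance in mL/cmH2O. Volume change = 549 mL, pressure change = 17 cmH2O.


C = dV / dP
C = 549 / 17
C = 32.29 mL/cmH2O


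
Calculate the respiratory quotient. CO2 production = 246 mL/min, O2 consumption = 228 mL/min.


RQ = VCO2 / VO2
RQ = 246 / 228
RQ = 1.079


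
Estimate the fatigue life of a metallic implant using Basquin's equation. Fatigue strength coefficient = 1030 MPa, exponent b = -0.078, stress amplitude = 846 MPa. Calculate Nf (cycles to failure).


sigma_a = sigma_f' * (2Nf)^b
2Nf = (sigma_a/sigma_f')^(1/b)
2Nf = (846/1030)^(1/-0.078)
2Nf = 12.466054
Nf = 6.233


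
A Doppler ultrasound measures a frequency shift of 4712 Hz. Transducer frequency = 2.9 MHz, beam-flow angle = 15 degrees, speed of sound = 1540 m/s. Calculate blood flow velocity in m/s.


v = fd * c / (2 * f0 * cos(theta))
v = 4712 * 1540 / (2 * 2.9000e+06 * cos(15))
v = 1.295 m/s


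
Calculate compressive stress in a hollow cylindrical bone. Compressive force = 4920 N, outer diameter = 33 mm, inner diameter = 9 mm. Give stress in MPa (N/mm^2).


A = pi*(r_o^2 - r_i^2)
r_o = 16.5 mm, r_i = 4.5 mm
A = 791.681 mm^2
sigma = F/A = 4920 / 791.681
sigma = 6.215 MPa


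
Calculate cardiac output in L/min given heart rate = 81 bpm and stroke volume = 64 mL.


CO = HR * SV
CO = 81 * 64 / 1000
CO = 5.184 L/min


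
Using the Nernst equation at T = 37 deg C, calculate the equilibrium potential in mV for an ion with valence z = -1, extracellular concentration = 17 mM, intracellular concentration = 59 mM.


E = (RT/(zF)) * ln(C_out/C_in)
T = 37 + 273.15 = 310.15 K
E = (8.314 * 310.15 / (-1 * 96485)) * ln(17/59)
E = 33.25 mV


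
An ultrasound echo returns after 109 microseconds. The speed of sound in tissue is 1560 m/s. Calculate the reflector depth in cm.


depth = c * t / 2
t = 109 us = 1.0900e-04 s
depth = 1560 * 1.0900e-04 / 2
depth = 0.08502 m = 8.502 cm


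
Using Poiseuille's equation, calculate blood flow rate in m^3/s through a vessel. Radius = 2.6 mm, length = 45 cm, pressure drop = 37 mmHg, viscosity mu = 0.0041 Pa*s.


Q = pi*r^4*dP / (8*mu*L)
r = 0.0026 m, L = 0.45 m
dP = 37 mmHg = 4932.914 Pa
Q = 4.7980e-05 m^3/s


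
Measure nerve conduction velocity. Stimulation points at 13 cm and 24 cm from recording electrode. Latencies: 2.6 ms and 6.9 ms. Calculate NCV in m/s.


Distance = (24 - 13) / 100 = 0.11 m
dt = (6.9 - 2.6) / 1000 = 0.0043 s
NCV = dist / dt = 25.58 m/s


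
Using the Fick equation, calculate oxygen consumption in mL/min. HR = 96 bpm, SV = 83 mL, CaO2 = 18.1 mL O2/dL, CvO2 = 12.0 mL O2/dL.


CO = HR*SV = 96*83/1000 = 7.968 L/min
a-v O2 diff = 18.1 - 12.0 = 6.1 mL/dL
VO2 = CO * (CaO2-CvO2) * 10 dL/L
VO2 = 7.968 * 6.1 * 10
VO2 = 486 mL/min


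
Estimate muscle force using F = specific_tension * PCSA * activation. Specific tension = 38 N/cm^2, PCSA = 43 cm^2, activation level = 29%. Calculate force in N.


F = sigma * PCSA * activation
F = 38 * 43 * 0.29
F = 473.9 N


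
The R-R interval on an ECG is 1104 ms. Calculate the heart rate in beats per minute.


HR = 60 / RR_interval(s)
RR = 1104 ms = 1.104 s
HR = 60 / 1.104 = 54.35 bpm


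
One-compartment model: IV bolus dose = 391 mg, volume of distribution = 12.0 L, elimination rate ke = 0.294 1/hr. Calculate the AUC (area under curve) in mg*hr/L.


C0 = Dose/Vd = 391/12.0 = 32.5833 mg/L
AUC = C0/ke = 32.5833/0.294
AUC = 110.8 mg*hr/L


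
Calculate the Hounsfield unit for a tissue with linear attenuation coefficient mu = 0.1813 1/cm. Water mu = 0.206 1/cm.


HU = ((mu_tissue - mu_water) / mu_water) * 1000
HU = ((0.1813 - 0.206) / 0.206) * 1000
HU = -119.9


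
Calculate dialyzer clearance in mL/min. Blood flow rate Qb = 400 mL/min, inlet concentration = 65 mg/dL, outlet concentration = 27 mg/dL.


K = Qb * (Cb_in - Cb_out) / Cb_in
K = 400 * (65 - 27) / 65
K = 233.8 mL/min


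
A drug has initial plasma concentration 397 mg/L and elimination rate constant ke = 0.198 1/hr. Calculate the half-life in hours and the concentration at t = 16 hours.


t_half = ln(2) / ke = 0.693147 / 0.198 = 3.501 hr
C(t) = C0 * exp(-ke*t) = 397 * exp(-0.198*16)
C(16) = 16.71 mg/L


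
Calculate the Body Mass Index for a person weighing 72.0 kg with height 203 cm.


BMI = weight / height^2
height = 203 cm = 2.03 m
BMI = 72.0 / 2.03^2
BMI = 17.47 kg/m^2


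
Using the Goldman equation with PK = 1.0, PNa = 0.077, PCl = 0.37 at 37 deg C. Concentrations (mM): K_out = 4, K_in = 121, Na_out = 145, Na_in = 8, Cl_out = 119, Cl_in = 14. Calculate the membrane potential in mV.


Vm = (RT/F)*ln((PK*Ko + PNa*Nao + PCl*Cli)/(PK*Ki + PNa*Nai + PCl*Clo))
Numer = 20.345, Denom = 165.646
Vm = -56.04 mV


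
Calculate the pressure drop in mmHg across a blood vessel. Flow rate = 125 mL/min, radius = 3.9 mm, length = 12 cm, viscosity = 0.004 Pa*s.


dP = 8*mu*L*Q / (pi*r^4)
Q = 125 mL/min = 2.08333e-06 m^3/s
dP = 11.0073 Pa = 11.0073 / 133.322 mmHg = 0.08256 mmHg


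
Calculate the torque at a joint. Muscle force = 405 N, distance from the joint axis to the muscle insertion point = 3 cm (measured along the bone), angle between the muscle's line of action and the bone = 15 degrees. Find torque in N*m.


Torque = F * d * sin(theta)   (moment arm = d*sin(theta))
d = 3 cm = 0.03 m
Torque = 405 * 0.03 * sin(15)
Torque = 3.145 N*m


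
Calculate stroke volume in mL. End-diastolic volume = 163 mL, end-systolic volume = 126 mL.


SV = EDV - ESV
SV = 163 - 126
SV = 37 mL


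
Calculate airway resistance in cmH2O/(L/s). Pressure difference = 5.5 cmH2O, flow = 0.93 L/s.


R = dP / flow
R = 5.5 / 0.93
R = 5.914 cmH2O/(L/s)


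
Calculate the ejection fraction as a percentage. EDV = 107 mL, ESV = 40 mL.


SV = EDV - ESV = 107 - 40 = 67 mL
EF = SV/EDV * 100 = 67/107 * 100
EF = 62.62%


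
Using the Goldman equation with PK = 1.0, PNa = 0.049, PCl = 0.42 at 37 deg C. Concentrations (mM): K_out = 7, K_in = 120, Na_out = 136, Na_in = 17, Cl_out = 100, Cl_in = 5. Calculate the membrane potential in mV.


Vm = (RT/F)*ln((PK*Ko + PNa*Nao + PCl*Cli)/(PK*Ki + PNa*Nai + PCl*Clo))
Numer = 15.764, Denom = 162.833
Vm = -62.4 mV


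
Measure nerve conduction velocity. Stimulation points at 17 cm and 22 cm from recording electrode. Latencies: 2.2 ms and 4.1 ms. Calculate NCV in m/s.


Distance = (22 - 17) / 100 = 0.05 m
dt = (4.1 - 2.2) / 1000 = 0.0019 s
NCV = dist / dt = 26.32 m/s


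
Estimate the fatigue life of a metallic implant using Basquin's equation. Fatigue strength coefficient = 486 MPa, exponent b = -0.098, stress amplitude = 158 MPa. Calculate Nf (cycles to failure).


sigma_a = sigma_f' * (2Nf)^b
2Nf = (sigma_a/sigma_f')^(1/b)
2Nf = (158/486)^(1/-0.098)
2Nf = 95362.892
Nf = 4.768e+04


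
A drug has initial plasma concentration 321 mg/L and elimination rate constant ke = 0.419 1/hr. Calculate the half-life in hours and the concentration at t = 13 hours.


t_half = ln(2) / ke = 0.693147 / 0.419 = 1.654 hr
C(t) = C0 * exp(-ke*t) = 321 * exp(-0.419*13)
C(13) = 1.383 mg/L


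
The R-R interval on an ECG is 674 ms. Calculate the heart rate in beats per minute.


HR = 60 / RR_interval(s)
RR = 674 ms = 0.674 s
HR = 60 / 0.674 = 89.02 bpm


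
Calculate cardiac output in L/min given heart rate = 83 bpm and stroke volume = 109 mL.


CO = HR * SV
CO = 83 * 109 / 1000
CO = 9.047 L/min


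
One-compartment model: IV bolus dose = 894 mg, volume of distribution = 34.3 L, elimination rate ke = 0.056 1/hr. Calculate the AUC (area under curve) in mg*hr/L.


C0 = Dose/Vd = 894/34.3 = 26.0641 mg/L
AUC = C0/ke = 26.0641/0.056
AUC = 465.4 mg*hr/L


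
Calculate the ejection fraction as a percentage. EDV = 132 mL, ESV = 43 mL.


SV = EDV - ESV = 132 - 43 = 89 mL
EF = SV/EDV * 100 = 89/132 * 100
EF = 67.42%


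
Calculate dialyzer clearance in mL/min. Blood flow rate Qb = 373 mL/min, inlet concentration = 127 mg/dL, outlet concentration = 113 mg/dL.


K = Qb * (Cb_in - Cb_out) / Cb_in
K = 373 * (127 - 113) / 127
K = 41.12 mL/min


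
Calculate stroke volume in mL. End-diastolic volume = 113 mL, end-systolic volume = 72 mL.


SV = EDV - ESV
SV = 113 - 72
SV = 41 mL


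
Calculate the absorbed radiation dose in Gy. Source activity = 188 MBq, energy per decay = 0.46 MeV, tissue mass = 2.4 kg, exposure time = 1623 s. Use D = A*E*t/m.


A = 188 MBq = 1.8800e+08 Bq
E = 0.46 MeV = 7.3692e-14 J
D = A*E*t/m = 1.8800e+08*7.3692e-14*1623/2.4
D = 0.009369 Gy


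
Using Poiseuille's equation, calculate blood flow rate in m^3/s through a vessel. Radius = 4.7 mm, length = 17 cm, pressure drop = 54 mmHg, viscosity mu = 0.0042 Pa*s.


Q = pi*r^4*dP / (8*mu*L)
r = 0.0047 m, L = 0.17 m
dP = 54 mmHg = 7199.388 Pa
Q = 0.001932 m^3/s


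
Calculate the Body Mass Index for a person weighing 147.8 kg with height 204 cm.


BMI = weight / height^2
height = 204 cm = 2.04 m
BMI = 147.8 / 2.04^2
BMI = 35.52 kg/m^2


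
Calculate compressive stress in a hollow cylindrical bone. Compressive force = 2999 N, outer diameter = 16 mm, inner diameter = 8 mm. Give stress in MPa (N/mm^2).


A = pi*(r_o^2 - r_i^2)
r_o = 8 mm, r_i = 4 mm
A = 150.796 mm^2
sigma = F/A = 2999 / 150.796
sigma = 19.89 MPa


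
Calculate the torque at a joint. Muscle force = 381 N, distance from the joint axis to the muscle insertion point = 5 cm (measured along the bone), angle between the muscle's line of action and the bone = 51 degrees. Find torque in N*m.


Torque = F * d * sin(theta)   (moment arm = d*sin(theta))
d = 5 cm = 0.05 m
Torque = 381 * 0.05 * sin(51)
Torque = 14.8 N*m


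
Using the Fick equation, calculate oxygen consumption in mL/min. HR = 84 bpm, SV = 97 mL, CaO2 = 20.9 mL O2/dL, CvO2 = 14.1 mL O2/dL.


CO = HR*SV = 84*97/1000 = 8.148 L/min
a-v O2 diff = 20.9 - 14.1 = 6.8 mL/dL
VO2 = CO * (CaO2-CvO2) * 10 dL/L
VO2 = 8.148 * 6.8 * 10
VO2 = 554.1 mL/min


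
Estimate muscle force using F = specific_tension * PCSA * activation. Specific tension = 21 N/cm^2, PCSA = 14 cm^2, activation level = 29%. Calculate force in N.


F = sigma * PCSA * activation
F = 21 * 14 * 0.29
F = 85.26 N


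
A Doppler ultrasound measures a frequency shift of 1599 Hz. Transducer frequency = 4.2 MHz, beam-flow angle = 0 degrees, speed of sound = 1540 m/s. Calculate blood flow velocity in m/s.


v = fd * c / (2 * f0 * cos(theta))
v = 1599 * 1540 / (2 * 4.2000e+06 * cos(0))
v = 0.2932 m/s


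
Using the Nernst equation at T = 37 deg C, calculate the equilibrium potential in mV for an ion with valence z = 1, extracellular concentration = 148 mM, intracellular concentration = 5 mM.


E = (RT/(zF)) * ln(C_out/C_in)
T = 37 + 273.15 = 310.15 K
E = (8.314 * 310.15 / (1 * 96485)) * ln(148/5)
E = 90.54 mV


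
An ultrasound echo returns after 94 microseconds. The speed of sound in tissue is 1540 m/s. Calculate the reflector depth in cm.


depth = c * t / 2
t = 94 us = 9.4000e-05 s
depth = 1540 * 9.4000e-05 / 2
depth = 0.07238 m = 7.238 cm


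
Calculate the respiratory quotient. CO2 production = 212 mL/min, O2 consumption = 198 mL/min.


RQ = VCO2 / VO2
RQ = 212 / 198
RQ = 1.071


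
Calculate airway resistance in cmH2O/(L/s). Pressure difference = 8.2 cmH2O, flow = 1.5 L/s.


R = dP / flow
R = 8.2 / 1.5
R = 5.467 cmH2O/(L/s)


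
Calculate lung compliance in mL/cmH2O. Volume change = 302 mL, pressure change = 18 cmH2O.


C = dV / dP
C = 302 / 18
C = 16.78 mL/cmH2O


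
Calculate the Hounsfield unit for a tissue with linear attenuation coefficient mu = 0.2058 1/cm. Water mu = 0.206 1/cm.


HU = ((mu_tissue - mu_water) / mu_water) * 1000
HU = ((0.2058 - 0.206) / 0.206) * 1000
HU = -0.9709


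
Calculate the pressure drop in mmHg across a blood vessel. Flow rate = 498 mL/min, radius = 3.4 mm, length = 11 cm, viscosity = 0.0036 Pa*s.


dP = 8*mu*L*Q / (pi*r^4)
Q = 498 mL/min = 8.3e-06 m^3/s
dP = 62.6322 Pa = 62.6322 / 133.322 mmHg = 0.4698 mmHg


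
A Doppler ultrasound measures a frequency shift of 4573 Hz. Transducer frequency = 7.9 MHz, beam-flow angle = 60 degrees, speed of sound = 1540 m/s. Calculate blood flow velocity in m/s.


v = fd * c / (2 * f0 * cos(theta))
v = 4573 * 1540 / (2 * 7.9000e+06 * cos(60))
v = 0.8914 m/s


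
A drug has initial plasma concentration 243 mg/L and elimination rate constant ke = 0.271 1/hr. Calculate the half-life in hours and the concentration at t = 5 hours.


t_half = ln(2) / ke = 0.693147 / 0.271 = 2.558 hr
C(t) = C0 * exp(-ke*t) = 243 * exp(-0.271*5)
C(5) = 62.68 mg/L


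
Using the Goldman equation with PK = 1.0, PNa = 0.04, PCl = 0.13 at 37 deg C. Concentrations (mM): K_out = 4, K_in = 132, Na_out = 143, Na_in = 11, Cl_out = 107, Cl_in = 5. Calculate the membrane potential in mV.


Vm = (RT/F)*ln((PK*Ko + PNa*Nao + PCl*Cli)/(PK*Ki + PNa*Nai + PCl*Clo))
Numer = 10.37, Denom = 146.35
Vm = -70.74 mV


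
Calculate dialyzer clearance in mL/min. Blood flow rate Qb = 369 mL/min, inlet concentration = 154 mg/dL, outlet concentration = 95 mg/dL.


K = Qb * (Cb_in - Cb_out) / Cb_in
K = 369 * (154 - 95) / 154
K = 141.4 mL/min


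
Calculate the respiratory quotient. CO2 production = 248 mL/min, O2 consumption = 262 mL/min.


RQ = VCO2 / VO2
RQ = 248 / 262
RQ = 0.9466


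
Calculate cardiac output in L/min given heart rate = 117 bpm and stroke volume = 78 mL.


CO = HR * SV
CO = 117 * 78 / 1000
CO = 9.126 L/min


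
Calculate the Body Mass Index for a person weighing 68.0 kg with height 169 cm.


BMI = weight / height^2
height = 169 cm = 1.69 m
BMI = 68.0 / 1.69^2
BMI = 23.81 kg/m^2


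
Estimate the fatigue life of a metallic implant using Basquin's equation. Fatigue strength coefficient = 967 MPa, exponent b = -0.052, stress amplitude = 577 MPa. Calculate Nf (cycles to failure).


sigma_a = sigma_f' * (2Nf)^b
2Nf = (sigma_a/sigma_f')^(1/b)
2Nf = (577/967)^(1/-0.052)
2Nf = 20535.851
Nf = 1.027e+04


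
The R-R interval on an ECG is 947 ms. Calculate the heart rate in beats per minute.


HR = 60 / RR_interval(s)
RR = 947 ms = 0.947 s
HR = 60 / 0.947 = 63.36 bpm


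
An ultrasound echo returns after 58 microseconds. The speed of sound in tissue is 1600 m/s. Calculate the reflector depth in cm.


depth = c * t / 2
t = 58 us = 5.8000e-05 s
depth = 1600 * 5.8000e-05 / 2
depth = 0.0464 m = 4.64 cm


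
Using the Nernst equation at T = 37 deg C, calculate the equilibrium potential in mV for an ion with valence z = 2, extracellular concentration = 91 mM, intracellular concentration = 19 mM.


E = (RT/(zF)) * ln(C_out/C_in)
T = 37 + 273.15 = 310.15 K
E = (8.314 * 310.15 / (2 * 96485)) * ln(91/19)
E = 20.93 mV


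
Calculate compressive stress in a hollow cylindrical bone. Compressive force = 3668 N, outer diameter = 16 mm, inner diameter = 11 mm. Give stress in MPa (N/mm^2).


A = pi*(r_o^2 - r_i^2)
r_o = 8 mm, r_i = 5.5 mm
A = 106.029 mm^2
sigma = F/A = 3668 / 106.029
sigma = 34.59 MPa


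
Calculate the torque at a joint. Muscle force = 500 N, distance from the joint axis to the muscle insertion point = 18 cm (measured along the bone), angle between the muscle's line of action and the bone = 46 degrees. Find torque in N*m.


Torque = F * d * sin(theta)   (moment arm = d*sin(theta))
d = 18 cm = 0.18 m
Torque = 500 * 0.18 * sin(46)
Torque = 64.74 N*m


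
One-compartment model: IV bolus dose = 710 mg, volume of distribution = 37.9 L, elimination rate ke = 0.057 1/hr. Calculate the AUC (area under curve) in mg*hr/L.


C0 = Dose/Vd = 710/37.9 = 18.7335 mg/L
AUC = C0/ke = 18.7335/0.057
AUC = 328.7 mg*hr/L


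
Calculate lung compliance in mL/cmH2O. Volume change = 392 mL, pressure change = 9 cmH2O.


C = dV / dP
C = 392 / 9
C = 43.56 mL/cmH2O


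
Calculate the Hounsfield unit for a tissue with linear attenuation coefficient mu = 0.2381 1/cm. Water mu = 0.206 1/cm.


HU = ((mu_tissue - mu_water) / mu_water) * 1000
HU = ((0.2381 - 0.206) / 0.206) * 1000
HU = 155.8


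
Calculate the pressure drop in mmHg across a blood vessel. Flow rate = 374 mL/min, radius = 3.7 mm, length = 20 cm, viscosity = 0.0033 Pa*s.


dP = 8*mu*L*Q / (pi*r^4)
Q = 374 mL/min = 6.23333e-06 m^3/s
dP = 55.8981 Pa = 55.8981 / 133.322 mmHg = 0.4193 mmHg


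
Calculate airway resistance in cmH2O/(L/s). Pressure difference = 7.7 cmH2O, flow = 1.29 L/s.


R = dP / flow
R = 7.7 / 1.29
R = 5.969 cmH2O/(L/s)


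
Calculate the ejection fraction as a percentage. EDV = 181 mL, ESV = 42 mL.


SV = EDV - ESV = 181 - 42 = 139 mL
EF = SV/EDV * 100 = 139/181 * 100
EF = 76.8%


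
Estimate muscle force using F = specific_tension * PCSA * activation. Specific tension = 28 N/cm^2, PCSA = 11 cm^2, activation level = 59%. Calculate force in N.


F = sigma * PCSA * activation
F = 28 * 11 * 0.59
F = 181.7 N


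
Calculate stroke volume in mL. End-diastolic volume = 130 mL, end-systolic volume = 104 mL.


SV = EDV - ESV
SV = 130 - 104
SV = 26 mL


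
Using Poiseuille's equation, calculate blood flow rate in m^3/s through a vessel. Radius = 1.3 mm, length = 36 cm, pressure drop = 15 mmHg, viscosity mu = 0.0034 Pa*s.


Q = pi*r^4*dP / (8*mu*L)
r = 0.0013 m, L = 0.36 m
dP = 15 mmHg = 1999.83 Pa
Q = 1.8325e-06 m^3/s


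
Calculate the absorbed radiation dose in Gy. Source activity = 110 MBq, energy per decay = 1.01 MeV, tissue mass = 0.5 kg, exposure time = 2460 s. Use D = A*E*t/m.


A = 110 MBq = 1.1000e+08 Bq
E = 1.01 MeV = 1.61802e-13 J
D = A*E*t/m = 1.1000e+08*1.61802e-13*2460/0.5
D = 0.08757 Gy


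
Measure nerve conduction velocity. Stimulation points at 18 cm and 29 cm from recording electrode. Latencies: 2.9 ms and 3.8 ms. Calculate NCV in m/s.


Distance = (29 - 18) / 100 = 0.11 m
dt = (3.8 - 2.9) / 1000 = 9.0000e-04 s
NCV = dist / dt = 122.2 m/s


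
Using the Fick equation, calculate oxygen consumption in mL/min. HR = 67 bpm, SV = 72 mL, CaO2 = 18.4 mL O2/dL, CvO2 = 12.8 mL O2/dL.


CO = HR*SV = 67*72/1000 = 4.824 L/min
a-v O2 diff = 18.4 - 12.8 = 5.6 mL/dL
VO2 = CO * (CaO2-CvO2) * 10 dL/L
VO2 = 4.824 * 5.6 * 10
VO2 = 270.1 mL/min


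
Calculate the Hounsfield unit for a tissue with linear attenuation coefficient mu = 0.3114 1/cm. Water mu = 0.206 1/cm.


HU = ((mu_tissue - mu_water) / mu_water) * 1000
HU = ((0.3114 - 0.206) / 0.206) * 1000
HU = 511.7


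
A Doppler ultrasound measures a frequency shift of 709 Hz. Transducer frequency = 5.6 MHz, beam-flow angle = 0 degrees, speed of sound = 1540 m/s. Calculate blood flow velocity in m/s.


v = fd * c / (2 * f0 * cos(theta))
v = 709 * 1540 / (2 * 5.6000e+06 * cos(0))
v = 0.09749 m/s


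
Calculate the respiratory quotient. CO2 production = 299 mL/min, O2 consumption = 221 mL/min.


RQ = VCO2 / VO2
RQ = 299 / 221
RQ = 1.353


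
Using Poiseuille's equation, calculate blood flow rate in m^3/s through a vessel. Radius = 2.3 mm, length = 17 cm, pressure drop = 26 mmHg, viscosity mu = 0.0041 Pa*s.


Q = pi*r^4*dP / (8*mu*L)
r = 0.0023 m, L = 0.17 m
dP = 26 mmHg = 3466.372 Pa
Q = 5.4653e-05 m^3/s


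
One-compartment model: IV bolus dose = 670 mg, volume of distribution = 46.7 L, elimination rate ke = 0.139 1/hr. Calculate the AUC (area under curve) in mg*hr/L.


C0 = Dose/Vd = 670/46.7 = 14.3469 mg/L
AUC = C0/ke = 14.3469/0.139
AUC = 103.2 mg*hr/L


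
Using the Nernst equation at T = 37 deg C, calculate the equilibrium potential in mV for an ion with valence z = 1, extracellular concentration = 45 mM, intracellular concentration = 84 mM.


E = (RT/(zF)) * ln(C_out/C_in)
T = 37 + 273.15 = 310.15 K
E = (8.314 * 310.15 / (1 * 96485)) * ln(45/84)
E = -16.68 mV


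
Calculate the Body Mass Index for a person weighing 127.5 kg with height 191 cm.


BMI = weight / height^2
height = 191 cm = 1.91 m
BMI = 127.5 / 1.91^2
BMI = 34.95 kg/m^2


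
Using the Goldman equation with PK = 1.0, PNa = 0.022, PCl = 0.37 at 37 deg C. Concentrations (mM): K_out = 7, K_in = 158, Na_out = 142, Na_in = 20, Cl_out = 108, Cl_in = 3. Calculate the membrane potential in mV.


Vm = (RT/F)*ln((PK*Ko + PNa*Nao + PCl*Cli)/(PK*Ki + PNa*Nai + PCl*Clo))
Numer = 11.234, Denom = 198.4
Vm = -76.74 mV


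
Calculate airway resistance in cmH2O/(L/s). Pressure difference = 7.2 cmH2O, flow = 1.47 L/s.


R = dP / flow
R = 7.2 / 1.47
R = 4.898 cmH2O/(L/s)


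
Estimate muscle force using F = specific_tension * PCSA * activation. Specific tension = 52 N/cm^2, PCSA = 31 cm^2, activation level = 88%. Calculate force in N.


F = sigma * PCSA * activation
F = 52 * 31 * 0.88
F = 1419 N


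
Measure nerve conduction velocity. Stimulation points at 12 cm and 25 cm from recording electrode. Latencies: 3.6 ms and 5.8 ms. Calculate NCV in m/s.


Distance = (25 - 12) / 100 = 0.13 m
dt = (5.8 - 3.6) / 1000 = 0.0022 s
NCV = dist / dt = 59.09 m/s


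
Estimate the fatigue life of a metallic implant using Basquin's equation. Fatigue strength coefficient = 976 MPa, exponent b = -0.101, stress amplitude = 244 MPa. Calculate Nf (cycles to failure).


sigma_a = sigma_f' * (2Nf)^b
2Nf = (sigma_a/sigma_f')^(1/b)
2Nf = (244/976)^(1/-0.101)
2Nf = 914092.22
Nf = 4.57e+05


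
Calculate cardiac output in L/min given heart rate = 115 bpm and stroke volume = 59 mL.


CO = HR * SV
CO = 115 * 59 / 1000
CO = 6.785 L/min


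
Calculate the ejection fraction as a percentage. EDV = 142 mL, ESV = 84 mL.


SV = EDV - ESV = 142 - 84 = 58 mL
EF = SV/EDV * 100 = 58/142 * 100
EF = 40.85%


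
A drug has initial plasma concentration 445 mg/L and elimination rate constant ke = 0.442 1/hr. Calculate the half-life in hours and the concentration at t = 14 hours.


t_half = ln(2) / ke = 0.693147 / 0.442 = 1.568 hr
C(t) = C0 * exp(-ke*t) = 445 * exp(-0.442*14)
C(14) = 0.914 mg/L


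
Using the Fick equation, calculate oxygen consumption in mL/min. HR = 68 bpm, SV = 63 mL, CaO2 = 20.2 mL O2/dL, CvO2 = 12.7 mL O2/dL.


CO = HR*SV = 68*63/1000 = 4.284 L/min
a-v O2 diff = 20.2 - 12.7 = 7.5 mL/dL
VO2 = CO * (CaO2-CvO2) * 10 dL/L
VO2 = 4.284 * 7.5 * 10
VO2 = 321.3 mL/min


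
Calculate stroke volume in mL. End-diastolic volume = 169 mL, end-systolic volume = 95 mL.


SV = EDV - ESV
SV = 169 - 95
SV = 74 mL


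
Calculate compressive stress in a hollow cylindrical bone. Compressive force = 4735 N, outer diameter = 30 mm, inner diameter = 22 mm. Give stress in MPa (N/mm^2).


A = pi*(r_o^2 - r_i^2)
r_o = 15 mm, r_i = 11 mm
A = 326.726 mm^2
sigma = F/A = 4735 / 326.726
sigma = 14.49 MPa


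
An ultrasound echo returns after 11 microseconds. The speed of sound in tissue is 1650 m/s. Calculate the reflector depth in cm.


depth = c * t / 2
t = 11 us = 1.1000e-05 s
depth = 1650 * 1.1000e-05 / 2
depth = 0.009075 m = 0.9075 cm


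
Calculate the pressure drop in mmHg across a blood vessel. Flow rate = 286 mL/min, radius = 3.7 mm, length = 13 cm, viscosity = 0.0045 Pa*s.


dP = 8*mu*L*Q / (pi*r^4)
Q = 286 mL/min = 4.76667e-06 m^3/s
dP = 37.8882 Pa = 37.8882 / 133.322 mmHg = 0.2842 mmHg


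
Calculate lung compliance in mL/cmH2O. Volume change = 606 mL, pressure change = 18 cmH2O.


C = dV / dP
C = 606 / 18
C = 33.67 mL/cmH2O


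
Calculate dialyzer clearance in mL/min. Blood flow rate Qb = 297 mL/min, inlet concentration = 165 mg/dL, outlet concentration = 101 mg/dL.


K = Qb * (Cb_in - Cb_out) / Cb_in
K = 297 * (165 - 101) / 165
K = 115.2 mL/min


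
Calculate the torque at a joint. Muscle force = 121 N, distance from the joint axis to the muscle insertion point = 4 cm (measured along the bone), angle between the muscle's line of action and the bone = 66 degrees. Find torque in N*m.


Torque = F * d * sin(theta)   (moment arm = d*sin(theta))
d = 4 cm = 0.04 m
Torque = 121 * 0.04 * sin(66)
Torque = 4.422 N*m


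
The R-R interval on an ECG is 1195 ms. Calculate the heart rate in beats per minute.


HR = 60 / RR_interval(s)
RR = 1195 ms = 1.195 s
HR = 60 / 1.195 = 50.21 bpm


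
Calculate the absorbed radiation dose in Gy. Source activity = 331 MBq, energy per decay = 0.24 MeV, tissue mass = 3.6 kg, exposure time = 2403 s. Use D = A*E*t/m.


A = 331 MBq = 3.3100e+08 Bq
E = 0.24 MeV = 3.8448e-14 J
D = A*E*t/m = 3.3100e+08*3.8448e-14*2403/3.6
D = 0.008495 Gy


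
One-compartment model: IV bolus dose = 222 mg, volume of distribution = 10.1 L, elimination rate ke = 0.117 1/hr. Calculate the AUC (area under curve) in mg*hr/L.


C0 = Dose/Vd = 222/10.1 = 21.9802 mg/L
AUC = C0/ke = 21.9802/0.117
AUC = 187.9 mg*hr/L


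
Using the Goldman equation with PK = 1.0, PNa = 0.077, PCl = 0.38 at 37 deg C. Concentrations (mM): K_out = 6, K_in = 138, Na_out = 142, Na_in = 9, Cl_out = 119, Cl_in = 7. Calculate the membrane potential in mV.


Vm = (RT/F)*ln((PK*Ko + PNa*Nao + PCl*Cli)/(PK*Ki + PNa*Nai + PCl*Clo))
Numer = 19.594, Denom = 183.913
Vm = -59.84 mV


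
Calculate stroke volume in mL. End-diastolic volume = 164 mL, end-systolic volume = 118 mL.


SV = EDV - ESV
SV = 164 - 118
SV = 46 mL


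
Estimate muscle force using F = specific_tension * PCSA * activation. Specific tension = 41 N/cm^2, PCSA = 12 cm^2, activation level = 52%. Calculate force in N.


F = sigma * PCSA * activation
F = 41 * 12 * 0.52
F = 255.8 N


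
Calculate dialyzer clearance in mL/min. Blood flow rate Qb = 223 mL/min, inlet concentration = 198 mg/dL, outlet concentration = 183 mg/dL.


K = Qb * (Cb_in - Cb_out) / Cb_in
K = 223 * (198 - 183) / 198
K = 16.89 mL/min


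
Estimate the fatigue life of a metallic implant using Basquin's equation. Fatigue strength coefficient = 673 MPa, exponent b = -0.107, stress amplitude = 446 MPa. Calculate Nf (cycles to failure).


sigma_a = sigma_f' * (2Nf)^b
2Nf = (sigma_a/sigma_f')^(1/b)
2Nf = (446/673)^(1/-0.107)
2Nf = 46.763657
Nf = 23.38


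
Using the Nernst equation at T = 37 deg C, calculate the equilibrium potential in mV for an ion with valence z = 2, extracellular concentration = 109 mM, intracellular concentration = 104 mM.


E = (RT/(zF)) * ln(C_out/C_in)
T = 37 + 273.15 = 310.15 K
E = (8.314 * 310.15 / (2 * 96485)) * ln(109/104)
E = 0.6275 mV


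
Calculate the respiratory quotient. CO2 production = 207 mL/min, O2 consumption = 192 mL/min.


RQ = VCO2 / VO2
RQ = 207 / 192
RQ = 1.078


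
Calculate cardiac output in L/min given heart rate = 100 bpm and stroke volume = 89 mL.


CO = HR * SV
CO = 100 * 89 / 1000
CO = 8.9 L/min


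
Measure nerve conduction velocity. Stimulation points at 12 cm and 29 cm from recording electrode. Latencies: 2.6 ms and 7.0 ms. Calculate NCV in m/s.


Distance = (29 - 12) / 100 = 0.17 m
dt = (7.0 - 2.6) / 1000 = 0.0044 s
NCV = dist / dt = 38.64 m/s


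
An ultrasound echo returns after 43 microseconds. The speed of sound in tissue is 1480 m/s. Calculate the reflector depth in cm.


depth = c * t / 2
t = 43 us = 4.3000e-05 s
depth = 1480 * 4.3000e-05 / 2
depth = 0.03182 m = 3.182 cm


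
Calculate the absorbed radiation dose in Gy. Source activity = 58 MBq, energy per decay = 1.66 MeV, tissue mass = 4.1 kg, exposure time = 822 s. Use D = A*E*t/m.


A = 58 MBq = 5.8000e+07 Bq
E = 1.66 MeV = 2.65932e-13 J
D = A*E*t/m = 5.8000e+07*2.65932e-13*822/4.1
D = 0.003092 Gy


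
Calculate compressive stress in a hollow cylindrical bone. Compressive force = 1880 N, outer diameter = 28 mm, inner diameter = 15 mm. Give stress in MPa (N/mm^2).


A = pi*(r_o^2 - r_i^2)
r_o = 14 mm, r_i = 7.5 mm
A = 439.038 mm^2
sigma = F/A = 1880 / 439.038
sigma = 4.282 MPa


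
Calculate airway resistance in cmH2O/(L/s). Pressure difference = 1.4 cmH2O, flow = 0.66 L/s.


R = dP / flow
R = 1.4 / 0.66
R = 2.121 cmH2O/(L/s)


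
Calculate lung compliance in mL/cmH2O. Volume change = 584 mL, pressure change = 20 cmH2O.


C = dV / dP
C = 584 / 20
C = 29.2 mL/cmH2O


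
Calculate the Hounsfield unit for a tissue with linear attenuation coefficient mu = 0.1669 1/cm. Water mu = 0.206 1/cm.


HU = ((mu_tissue - mu_water) / mu_water) * 1000
HU = ((0.1669 - 0.206) / 0.206) * 1000
HU = -189.8


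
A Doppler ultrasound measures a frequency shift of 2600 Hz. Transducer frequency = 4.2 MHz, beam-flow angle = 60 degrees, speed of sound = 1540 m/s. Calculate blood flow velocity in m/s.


v = fd * c / (2 * f0 * cos(theta))
v = 2600 * 1540 / (2 * 4.2000e+06 * cos(60))
v = 0.9533 m/s


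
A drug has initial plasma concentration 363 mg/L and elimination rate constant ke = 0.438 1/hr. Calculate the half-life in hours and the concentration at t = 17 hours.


t_half = ln(2) / ke = 0.693147 / 0.438 = 1.583 hr
C(t) = C0 * exp(-ke*t) = 363 * exp(-0.438*17)
C(17) = 0.2119 mg/L


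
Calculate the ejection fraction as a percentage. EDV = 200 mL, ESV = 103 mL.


SV = EDV - ESV = 200 - 103 = 97 mL
EF = SV/EDV * 100 = 97/200 * 100
EF = 48.5%


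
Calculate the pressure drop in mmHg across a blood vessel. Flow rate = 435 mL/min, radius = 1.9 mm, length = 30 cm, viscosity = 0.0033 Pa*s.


dP = 8*mu*L*Q / (pi*r^4)
Q = 435 mL/min = 7.25e-06 m^3/s
dP = 1402.49 Pa = 1402.49 / 133.322 mmHg = 10.52 mmHg


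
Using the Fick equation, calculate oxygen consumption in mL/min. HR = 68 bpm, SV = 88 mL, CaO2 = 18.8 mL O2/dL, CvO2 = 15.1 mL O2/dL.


CO = HR*SV = 68*88/1000 = 5.984 L/min
a-v O2 diff = 18.8 - 15.1 = 3.7 mL/dL
VO2 = CO * (CaO2-CvO2) * 10 dL/L
VO2 = 5.984 * 3.7 * 10
VO2 = 221.4 mL/min


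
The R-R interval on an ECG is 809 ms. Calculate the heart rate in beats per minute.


HR = 60 / RR_interval(s)
RR = 809 ms = 0.809 s
HR = 60 / 0.809 = 74.17 bpm


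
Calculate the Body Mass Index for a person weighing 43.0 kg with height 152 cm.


BMI = weight / height^2
height = 152 cm = 1.52 m
BMI = 43.0 / 1.52^2
BMI = 18.61 kg/m^2


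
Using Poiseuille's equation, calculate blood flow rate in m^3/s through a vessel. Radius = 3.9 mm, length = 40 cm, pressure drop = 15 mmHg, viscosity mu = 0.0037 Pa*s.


Q = pi*r^4*dP / (8*mu*L)
r = 0.0039 m, L = 0.4 m
dP = 15 mmHg = 1999.83 Pa
Q = 1.2276e-04 m^3/s


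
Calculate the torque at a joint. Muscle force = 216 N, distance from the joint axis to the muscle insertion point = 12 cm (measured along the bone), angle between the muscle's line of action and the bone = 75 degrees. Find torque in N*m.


Torque = F * d * sin(theta)   (moment arm = d*sin(theta))
d = 12 cm = 0.12 m
Torque = 216 * 0.12 * sin(75)
Torque = 25.04 N*m


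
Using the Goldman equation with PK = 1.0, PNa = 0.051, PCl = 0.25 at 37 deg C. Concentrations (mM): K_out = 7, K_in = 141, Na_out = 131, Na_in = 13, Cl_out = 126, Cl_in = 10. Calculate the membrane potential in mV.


Vm = (RT/F)*ln((PK*Ko + PNa*Nao + PCl*Cli)/(PK*Ki + PNa*Nai + PCl*Clo))
Numer = 16.181, Denom = 173.163
Vm = -63.35 mV


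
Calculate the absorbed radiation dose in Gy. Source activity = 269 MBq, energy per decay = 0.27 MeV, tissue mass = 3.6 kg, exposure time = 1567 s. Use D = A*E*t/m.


A = 269 MBq = 2.6900e+08 Bq
E = 0.27 MeV = 4.3254e-14 J
D = A*E*t/m = 2.6900e+08*4.3254e-14*1567/3.6
D = 0.005065 Gy


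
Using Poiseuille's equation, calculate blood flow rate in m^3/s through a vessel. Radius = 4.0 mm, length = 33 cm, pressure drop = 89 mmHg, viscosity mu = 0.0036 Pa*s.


Q = pi*r^4*dP / (8*mu*L)
r = 0.004 m, L = 0.33 m
dP = 89 mmHg = 11865.658 Pa
Q = 0.001004 m^3/s


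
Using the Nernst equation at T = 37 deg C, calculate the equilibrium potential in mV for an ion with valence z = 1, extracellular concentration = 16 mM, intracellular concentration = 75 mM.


E = (RT/(zF)) * ln(C_out/C_in)
T = 37 + 273.15 = 310.15 K
E = (8.314 * 310.15 / (1 * 96485)) * ln(16/75)
E = -41.29 mV


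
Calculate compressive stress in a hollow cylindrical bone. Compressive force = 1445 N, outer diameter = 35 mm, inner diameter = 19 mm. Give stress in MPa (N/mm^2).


A = pi*(r_o^2 - r_i^2)
r_o = 17.5 mm, r_i = 9.5 mm
A = 678.584 mm^2
sigma = F/A = 1445 / 678.584
sigma = 2.129 MPa


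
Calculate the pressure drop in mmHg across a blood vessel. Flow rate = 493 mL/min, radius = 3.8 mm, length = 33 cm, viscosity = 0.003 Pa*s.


dP = 8*mu*L*Q / (pi*r^4)
Q = 493 mL/min = 8.21667e-06 m^3/s
dP = 99.3429 Pa = 99.3429 / 133.322 mmHg = 0.7451 mmHg


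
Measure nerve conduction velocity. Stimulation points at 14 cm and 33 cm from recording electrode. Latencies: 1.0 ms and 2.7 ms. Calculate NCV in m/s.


Distance = (33 - 14) / 100 = 0.19 m
dt = (2.7 - 1.0) / 1000 = 0.0017 s
NCV = dist / dt = 111.8 m/s


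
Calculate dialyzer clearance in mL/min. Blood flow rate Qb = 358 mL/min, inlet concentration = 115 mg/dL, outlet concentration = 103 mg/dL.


K = Qb * (Cb_in - Cb_out) / Cb_in
K = 358 * (115 - 103) / 115
K = 37.36 mL/min


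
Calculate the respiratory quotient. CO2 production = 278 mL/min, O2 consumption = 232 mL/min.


RQ = VCO2 / VO2
RQ = 278 / 232
RQ = 1.198


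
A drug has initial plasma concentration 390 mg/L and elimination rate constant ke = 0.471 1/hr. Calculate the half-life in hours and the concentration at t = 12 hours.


t_half = ln(2) / ke = 0.693147 / 0.471 = 1.472 hr
C(t) = C0 * exp(-ke*t) = 390 * exp(-0.471*12)
C(12) = 1.369 mg/L


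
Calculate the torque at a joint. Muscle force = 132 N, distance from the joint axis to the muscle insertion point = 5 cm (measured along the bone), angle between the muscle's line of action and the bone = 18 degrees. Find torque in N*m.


Torque = F * d * sin(theta)   (moment arm = d*sin(theta))
d = 5 cm = 0.05 m
Torque = 132 * 0.05 * sin(18)
Torque = 2.04 N*m


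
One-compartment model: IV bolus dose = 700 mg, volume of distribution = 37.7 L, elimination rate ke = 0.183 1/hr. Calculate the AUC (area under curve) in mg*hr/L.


C0 = Dose/Vd = 700/37.7 = 18.5676 mg/L
AUC = C0/ke = 18.5676/0.183
AUC = 101.5 mg*hr/L


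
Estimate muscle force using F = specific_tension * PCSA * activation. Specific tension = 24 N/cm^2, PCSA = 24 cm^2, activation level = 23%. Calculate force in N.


F = sigma * PCSA * activation
F = 24 * 24 * 0.23
F = 132.5 N


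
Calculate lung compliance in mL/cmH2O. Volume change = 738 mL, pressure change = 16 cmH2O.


C = dV / dP
C = 738 / 16
C = 46.12 mL/cmH2O


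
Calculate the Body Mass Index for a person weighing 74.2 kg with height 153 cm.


BMI = weight / height^2
height = 153 cm = 1.53 m
BMI = 74.2 / 1.53^2
BMI = 31.7 kg/m^2


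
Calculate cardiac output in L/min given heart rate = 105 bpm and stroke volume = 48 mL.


CO = HR * SV
CO = 105 * 48 / 1000
CO = 5.04 L/min


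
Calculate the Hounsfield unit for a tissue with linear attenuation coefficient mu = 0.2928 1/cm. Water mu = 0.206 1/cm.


HU = ((mu_tissue - mu_water) / mu_water) * 1000
HU = ((0.2928 - 0.206) / 0.206) * 1000
HU = 421.4


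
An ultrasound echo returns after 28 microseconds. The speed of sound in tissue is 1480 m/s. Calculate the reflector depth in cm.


depth = c * t / 2
t = 28 us = 2.8000e-05 s
depth = 1480 * 2.8000e-05 / 2
depth = 0.02072 m = 2.072 cm


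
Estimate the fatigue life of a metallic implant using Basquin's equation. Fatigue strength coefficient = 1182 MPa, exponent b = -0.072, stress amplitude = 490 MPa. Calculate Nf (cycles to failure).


sigma_a = sigma_f' * (2Nf)^b
2Nf = (sigma_a/sigma_f')^(1/b)
2Nf = (490/1182)^(1/-0.072)
2Nf = 204836.94
Nf = 1.024e+05


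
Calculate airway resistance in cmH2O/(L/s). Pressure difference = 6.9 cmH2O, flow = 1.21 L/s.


R = dP / flow
R = 6.9 / 1.21
R = 5.702 cmH2O/(L/s)


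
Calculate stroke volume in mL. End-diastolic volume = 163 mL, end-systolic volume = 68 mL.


SV = EDV - ESV
SV = 163 - 68
SV = 95 mL


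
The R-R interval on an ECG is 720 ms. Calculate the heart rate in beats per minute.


HR = 60 / RR_interval(s)
RR = 720 ms = 0.72 s
HR = 60 / 0.72 = 83.33 bpm


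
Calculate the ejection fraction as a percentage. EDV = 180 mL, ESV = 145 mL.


SV = EDV - ESV = 180 - 145 = 35 mL
EF = SV/EDV * 100 = 35/180 * 100
EF = 19.44%


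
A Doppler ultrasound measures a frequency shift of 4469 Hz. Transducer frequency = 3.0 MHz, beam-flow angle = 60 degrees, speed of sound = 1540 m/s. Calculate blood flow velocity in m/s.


v = fd * c / (2 * f0 * cos(theta))
v = 4469 * 1540 / (2 * 3.0000e+06 * cos(60))
v = 2.294 m/s


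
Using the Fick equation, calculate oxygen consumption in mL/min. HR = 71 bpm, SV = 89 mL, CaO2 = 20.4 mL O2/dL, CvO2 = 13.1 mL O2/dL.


CO = HR*SV = 71*89/1000 = 6.319 L/min
a-v O2 diff = 20.4 - 13.1 = 7.3 mL/dL
VO2 = CO * (CaO2-CvO2) * 10 dL/L
VO2 = 6.319 * 7.3 * 10
VO2 = 461.3 mL/min


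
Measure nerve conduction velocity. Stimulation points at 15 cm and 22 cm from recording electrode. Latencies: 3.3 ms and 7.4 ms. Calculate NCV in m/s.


Distance = (22 - 15) / 100 = 0.07 m
dt = (7.4 - 3.3) / 1000 = 0.0041 s
NCV = dist / dt = 17.07 m/s


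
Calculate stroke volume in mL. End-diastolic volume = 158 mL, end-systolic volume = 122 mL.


SV = EDV - ESV
SV = 158 - 122
SV = 36 mL


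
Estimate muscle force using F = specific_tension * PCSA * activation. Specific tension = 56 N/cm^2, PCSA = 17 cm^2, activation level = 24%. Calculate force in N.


F = sigma * PCSA * activation
F = 56 * 17 * 0.24
F = 228.5 N


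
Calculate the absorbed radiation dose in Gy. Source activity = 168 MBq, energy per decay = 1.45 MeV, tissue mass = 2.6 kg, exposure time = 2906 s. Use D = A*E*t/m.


A = 168 MBq = 1.6800e+08 Bq
E = 1.45 MeV = 2.3229e-13 J
D = A*E*t/m = 1.6800e+08*2.3229e-13*2906/2.6
D = 0.04362 Gy


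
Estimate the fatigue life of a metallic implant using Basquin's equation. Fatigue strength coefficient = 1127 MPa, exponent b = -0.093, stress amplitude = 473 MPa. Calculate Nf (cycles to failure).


sigma_a = sigma_f' * (2Nf)^b
2Nf = (sigma_a/sigma_f')^(1/b)
2Nf = (473/1127)^(1/-0.093)
2Nf = 11335.442
Nf = 5668


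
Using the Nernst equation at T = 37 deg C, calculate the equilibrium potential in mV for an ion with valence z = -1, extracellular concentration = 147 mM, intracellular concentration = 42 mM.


E = (RT/(zF)) * ln(C_out/C_in)
T = 37 + 273.15 = 310.15 K
E = (8.314 * 310.15 / (-1 * 96485)) * ln(147/42)
E = -33.48 mV


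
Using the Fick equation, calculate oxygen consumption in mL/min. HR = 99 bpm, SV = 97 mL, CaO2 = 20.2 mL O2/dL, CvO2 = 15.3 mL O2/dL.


CO = HR*SV = 99*97/1000 = 9.603 L/min
a-v O2 diff = 20.2 - 15.3 = 4.9 mL/dL
VO2 = CO * (CaO2-CvO2) * 10 dL/L
VO2 = 9.603 * 4.9 * 10
VO2 = 470.5 mL/min


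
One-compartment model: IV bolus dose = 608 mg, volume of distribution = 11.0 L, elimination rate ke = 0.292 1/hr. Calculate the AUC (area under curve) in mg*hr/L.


C0 = Dose/Vd = 608/11.0 = 55.2727 mg/L
AUC = C0/ke = 55.2727/0.292
AUC = 189.3 mg*hr/L


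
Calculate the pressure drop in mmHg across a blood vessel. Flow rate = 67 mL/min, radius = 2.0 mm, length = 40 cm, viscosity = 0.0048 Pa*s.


dP = 8*mu*L*Q / (pi*r^4)
Q = 67 mL/min = 1.11667e-06 m^3/s
dP = 341.229 Pa = 341.229 / 133.322 mmHg = 2.559 mmHg


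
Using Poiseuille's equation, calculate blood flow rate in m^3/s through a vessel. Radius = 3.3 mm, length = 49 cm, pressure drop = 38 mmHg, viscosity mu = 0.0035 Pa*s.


Q = pi*r^4*dP / (8*mu*L)
r = 0.0033 m, L = 0.49 m
dP = 38 mmHg = 5066.236 Pa
Q = 1.3757e-04 m^3/s


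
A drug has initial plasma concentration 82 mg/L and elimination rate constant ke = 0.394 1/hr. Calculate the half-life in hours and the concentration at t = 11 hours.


t_half = ln(2) / ke = 0.693147 / 0.394 = 1.759 hr
C(t) = C0 * exp(-ke*t) = 82 * exp(-0.394*11)
C(11) = 1.075 mg/L


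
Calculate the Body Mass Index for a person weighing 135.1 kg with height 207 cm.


BMI = weight / height^2
height = 207 cm = 2.07 m
BMI = 135.1 / 2.07^2
BMI = 31.53 kg/m^2
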